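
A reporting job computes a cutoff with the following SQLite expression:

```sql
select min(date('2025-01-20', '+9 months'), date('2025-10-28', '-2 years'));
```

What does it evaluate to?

date('2025-01-20', '+9 months') → 2025-10-20.
date('2025-10-28', '-2 years') → 2023-10-28.
Earlier of the two is 2023-10-28.

2023-10-28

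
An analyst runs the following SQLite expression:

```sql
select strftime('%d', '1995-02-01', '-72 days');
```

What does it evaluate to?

21

First apply '-72 days': 1995-02-01 → 1994-11-21.
`%d` extracts the 2-digit day of month: 21.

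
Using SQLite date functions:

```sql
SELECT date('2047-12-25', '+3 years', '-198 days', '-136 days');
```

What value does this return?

Adding +3 years to 2047-12-25 gives 2050-12-25.
Applying '-198 days' to 2050-12-25: counting 198 days back gives 2050-06-10.
Applying '-136 days' to 2050-06-10: counting 136 days back gives 2050-01-25.

2050-01-25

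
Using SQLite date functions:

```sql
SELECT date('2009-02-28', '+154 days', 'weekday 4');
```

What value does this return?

Applying '+154 days' to 2009-02-28: counting 154 days forward gives 2009-08-01.
`weekday 4` advances to the next Thursday; 2009-08-01 is a Saturday, so it moves forward to 2009-08-06.

2009-08-06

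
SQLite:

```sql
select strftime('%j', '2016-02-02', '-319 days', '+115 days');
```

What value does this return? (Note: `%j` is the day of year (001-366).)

First apply '-319 days', '+115 days': 2016-02-02 → 2015-07-13.
Day-of-year for 2015-07-13: days since 2015-01-01 inclusive = 194, zero-padded to 194.

194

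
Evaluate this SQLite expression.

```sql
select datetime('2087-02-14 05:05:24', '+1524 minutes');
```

2087-02-15 06:29:24

1524 minutes = 25h 24m; +1524 minutes from 2087-02-14 05:05:24 is 2087-02-15 06:29:24 (crosses midnight).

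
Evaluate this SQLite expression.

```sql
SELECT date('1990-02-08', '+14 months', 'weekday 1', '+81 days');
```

Adding +14 months to 1990-02-08 gives 1991-04-08.
`weekday 1` advances to the next Monday; 1991-04-08 is already a Monday, so it stays at 1991-04-08.
Applying '+81 days' to 1991-04-08: counting 81 days forward gives 1991-06-28.

1991-06-28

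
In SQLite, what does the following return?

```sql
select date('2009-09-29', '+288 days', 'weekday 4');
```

Applying '+288 days' to 2009-09-29: counting 288 days forward gives 2010-07-14.
`weekday 4` advances to the next Thursday; 2010-07-14 is a Wednesday, so it moves forward to 2010-07-15.

2010-07-15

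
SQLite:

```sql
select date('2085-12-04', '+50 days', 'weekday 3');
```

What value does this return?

Applying '+50 days' to 2085-12-04: counting 50 days forward gives 2086-01-23.
`weekday 3` advances to the next Wednesday; 2086-01-23 is already a Wednesday, so it stays at 2086-01-23.

2086-01-23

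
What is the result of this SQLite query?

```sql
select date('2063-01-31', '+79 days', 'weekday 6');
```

Applying '+79 days' to 2063-01-31: counting 79 days forward gives 2063-04-20.
`weekday 6` advances to the next Saturday; 2063-04-20 is a Friday, so it moves forward to 2063-04-21.

2063-04-21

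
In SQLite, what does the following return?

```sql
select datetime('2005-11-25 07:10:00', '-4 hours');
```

-4 hours from 2005-11-25 07:10:00 is 2005-11-25 03:10:00.

2005-11-25 03:10:00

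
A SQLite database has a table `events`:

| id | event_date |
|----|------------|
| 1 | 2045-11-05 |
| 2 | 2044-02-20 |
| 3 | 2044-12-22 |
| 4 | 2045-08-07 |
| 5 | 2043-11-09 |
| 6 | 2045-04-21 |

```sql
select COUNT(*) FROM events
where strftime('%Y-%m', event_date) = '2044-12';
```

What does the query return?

1

Rows with year-month 2044-12: 2044-12-22 → 1.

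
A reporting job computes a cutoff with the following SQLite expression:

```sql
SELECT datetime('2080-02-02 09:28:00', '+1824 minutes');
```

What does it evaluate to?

1824 minutes = 30h 24m; +1824 minutes from 2080-02-02 09:28:00 is 2080-02-03 15:52:00 (crosses midnight).

2080-02-03 15:52:00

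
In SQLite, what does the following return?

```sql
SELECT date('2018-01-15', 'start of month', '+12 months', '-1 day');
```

2018-12-31

`start of month` rewinds 2018-01-15 to 2018-01-01.
Adding +12 months to 2018-01-01 gives 2019-01-01.
Going back 1 day from 2019-01-01 reaches 2018-12-31 (last day of December, 31 days).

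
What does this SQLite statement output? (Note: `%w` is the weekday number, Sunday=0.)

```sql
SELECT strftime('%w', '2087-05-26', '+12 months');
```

First apply '+12 months': 2087-05-26 → 2088-05-26.
2088-05-26 is a Wednesday; with Sunday=0 that is 3.

3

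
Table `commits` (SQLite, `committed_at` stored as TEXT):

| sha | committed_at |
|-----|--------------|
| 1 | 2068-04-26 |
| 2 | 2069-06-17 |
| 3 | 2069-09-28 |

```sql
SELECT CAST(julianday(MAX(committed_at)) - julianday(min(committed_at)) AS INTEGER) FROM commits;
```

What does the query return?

MIN = 2068-04-26, MAX = 2069-09-28.
4 days remain in April 2068 after the 26th (30 − 26).
Full months from May 2068 through August 2069 contribute their day counts.
Then 28 days into September 2069.
Total: 4 + 31 + 30 + 31 + 31 + 30 + 31 + 30 + 31 + 31 + 28 + 31 + 30 + 31 + 30 + 31 + 31 + 28 = 520.

520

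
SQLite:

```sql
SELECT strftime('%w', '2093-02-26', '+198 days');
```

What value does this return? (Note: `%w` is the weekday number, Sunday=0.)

6

First apply '+198 days': 2093-02-26 → 2093-09-12.
2093-09-12 is a Saturday; with Sunday=0 that is 6.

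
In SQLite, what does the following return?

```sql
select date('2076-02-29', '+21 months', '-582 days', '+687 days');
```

Adding +21 months to 2076-02-29 gives 2077-11-29.
Applying '-582 days' to 2077-11-29: counting 582 days back gives 2076-04-26.
Applying '+687 days' to 2076-04-26: counting 687 days forward gives 2078-03-14.

2078-03-14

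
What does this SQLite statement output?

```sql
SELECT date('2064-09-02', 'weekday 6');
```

2064-09-06

`weekday 6` advances to the next Saturday; 2064-09-02 is a Tuesday, so it moves forward to 2064-09-06.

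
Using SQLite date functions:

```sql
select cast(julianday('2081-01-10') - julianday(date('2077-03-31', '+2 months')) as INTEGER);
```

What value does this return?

1320

Adding +2 months to 2077-03-31 gives 2077-05-31.
0 days remain in May 2077 after the 31st (31 − 31).
Full months from June 2077 through December 2080 contribute their day counts.
Then 10 days into January 2081.
Total: 0 + 30 + 31 + 31 + 30 + 31 + 30 + 31 + 31 + 28 + 31 + 30 + 31 + 30 + 31 + 31 + 30 + 31 + 30 + 31 + 31 + 28 + 31 + 30 + 31 + 30 + 31 + 31 + 30 + 31 + 30 + 31 + 31 + 29 + 31 + 30 + 31 + 30 + 31 + 31 + 30 + 31 + 30 + 31 + 10 = 1320.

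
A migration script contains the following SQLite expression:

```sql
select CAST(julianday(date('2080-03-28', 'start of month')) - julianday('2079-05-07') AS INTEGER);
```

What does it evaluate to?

`start of month` rewinds 2080-03-28 to 2080-03-01.
24 days remain in May 2079 after the 7th (31 − 7).
Full months from June 2079 through February 2080 contribute their day counts.
Then 1 day into March 2080.
Total: 24 + 30 + 31 + 31 + 30 + 31 + 30 + 31 + 31 + 29 + 1 = 299.

299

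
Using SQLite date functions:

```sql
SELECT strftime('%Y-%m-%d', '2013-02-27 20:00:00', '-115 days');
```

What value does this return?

First apply '-115 days': 2013-02-27 20:00:00 → 2012-11-04 20:00:00.
`%Y-%m-%d` extracts the ISO date: 2012-11-04.

2012-11-04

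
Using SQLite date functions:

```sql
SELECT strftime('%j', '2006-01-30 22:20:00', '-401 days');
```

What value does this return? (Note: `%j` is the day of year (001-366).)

First apply '-401 days': 2006-01-30 22:20:00 → 2004-12-25 22:20:00.
Day-of-year for 2004-12-25: days since 2004-01-01 inclusive = 360, zero-padded to 360.

360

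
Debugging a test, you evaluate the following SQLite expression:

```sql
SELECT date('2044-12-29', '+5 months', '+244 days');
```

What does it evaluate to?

Adding +5 months to 2044-12-29 gives 2045-05-29.
Applying '+244 days' to 2045-05-29: counting 244 days forward gives 2046-01-28.

2046-01-28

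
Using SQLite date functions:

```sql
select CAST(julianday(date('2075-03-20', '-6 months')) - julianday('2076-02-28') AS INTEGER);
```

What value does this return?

-526

Adding -6 months to 2075-03-20 gives 2074-09-20.
10 days remain in September 2074 after the 20th (30 − 20).
Full months from October 2074 through January 2076 contribute their day counts.
Then 28 days into February 2076.
Total: 10 + 31 + 30 + 31 + 31 + 28 + 31 + 30 + 31 + 30 + 31 + 31 + 30 + 31 + 30 + 31 + 31 + 28 = 526.
The subtraction is earlier − later, so the result is −526 → -526.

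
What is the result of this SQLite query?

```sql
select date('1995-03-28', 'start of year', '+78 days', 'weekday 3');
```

`start of year` rewinds 1995-03-28 to 1995-01-01.
Applying '+78 days' to 1995-01-01: counting 78 days forward gives 1995-03-20.
`weekday 3` advances to the next Wednesday; 1995-03-20 is a Monday, so it moves forward to 1995-03-22.

1995-03-22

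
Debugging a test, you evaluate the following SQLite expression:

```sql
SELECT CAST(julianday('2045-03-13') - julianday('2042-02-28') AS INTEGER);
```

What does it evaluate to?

0 days remain in February 2042 after the 28th (28 − 28).
Full months from March 2042 through February 2045 contribute their day counts.
Then 13 days into March 2045.
Total: 0 + 31 + 30 + 31 + 30 + 31 + 31 + 30 + 31 + 30 + 31 + 31 + 28 + 31 + 30 + 31 + 30 + 31 + 31 + 30 + 31 + 30 + 31 + 31 + 29 + 31 + 30 + 31 + 30 + 31 + 31 + 30 + 31 + 30 + 31 + 31 + 28 + 13 = 1109.

1109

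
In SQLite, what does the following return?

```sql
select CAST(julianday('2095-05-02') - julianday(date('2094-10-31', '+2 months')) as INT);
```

Adding +2 months to 2094-10-31 gives 2094-12-31.
0 days remain in December 2094 after the 31st (31 − 31).
January 2095: 31 days.
February 2095: 28 days.
March 2095: 31 days.
April 2095: 30 days.
Then 2 days into May 2095.
Total: 0 + 31 + 28 + 31 + 30 + 2 = 122.

122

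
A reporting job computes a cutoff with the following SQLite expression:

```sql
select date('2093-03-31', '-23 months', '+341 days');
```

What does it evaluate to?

Adding -23 months to 2093-03-31 targets 2091-04-31. April 2091 has only 30 days, so SQLite normalizes the 1-day overflow forward to 2091-05-01.
Applying '+341 days' to 2091-05-01: counting 341 days forward gives 2092-04-06.

2092-04-06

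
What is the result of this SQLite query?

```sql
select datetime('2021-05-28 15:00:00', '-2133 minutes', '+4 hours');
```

2133 minutes = 35h 33m; -2133 minutes from 2021-05-28 15:00:00 is 2021-05-27 03:27:00 (crosses midnight).
+4 hours from 2021-05-27 03:27:00 is 2021-05-27 07:27:00.

2021-05-27 07:27:00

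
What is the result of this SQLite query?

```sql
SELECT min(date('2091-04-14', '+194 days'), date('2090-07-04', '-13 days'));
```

2090-06-21

date('2091-04-14', '+194 days') → 2091-10-25.
date('2090-07-04', '-13 days') → 2090-06-21.
Earlier of the two is 2090-06-21.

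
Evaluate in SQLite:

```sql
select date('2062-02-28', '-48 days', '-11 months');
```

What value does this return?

Applying '-48 days' to 2062-02-28: counting 48 days back gives 2062-01-11.
Adding -11 months to 2062-01-11 gives 2061-02-11.

2061-02-11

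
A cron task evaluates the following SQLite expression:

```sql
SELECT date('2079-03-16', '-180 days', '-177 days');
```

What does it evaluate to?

2078-03-24

Applying '-180 days' to 2079-03-16: counting 180 days back gives 2078-09-17.
Applying '-177 days' to 2078-09-17: counting 177 days back gives 2078-03-24.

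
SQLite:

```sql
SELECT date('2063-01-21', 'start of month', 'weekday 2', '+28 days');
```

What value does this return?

`start of month` rewinds 2063-01-21 to 2063-01-01.
`weekday 2` advances to the next Tuesday; 2063-01-01 is a Monday, so it moves forward to 2063-01-02.
Advancing 28 more days within January lands on 2063-01-30.

2063-01-30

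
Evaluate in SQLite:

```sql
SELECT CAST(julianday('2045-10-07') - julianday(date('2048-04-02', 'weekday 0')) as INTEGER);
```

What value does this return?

-911

`weekday 0` advances to the next Sunday; 2048-04-02 is a Thursday, so it moves forward to 2048-04-05.
24 days remain in October 2045 after the 7th (31 − 7).
Full months from November 2045 through March 2048 contribute their day counts.
Then 5 days into April 2048.
Total: 24 + 30 + 31 + 31 + 28 + 31 + 30 + 31 + 30 + 31 + 31 + 30 + 31 + 30 + 31 + 31 + 28 + 31 + 30 + 31 + 30 + 31 + 31 + 30 + 31 + 30 + 31 + 31 + 29 + 31 + 5 = 911.
The subtraction is earlier − later, so the result is −911 → -911.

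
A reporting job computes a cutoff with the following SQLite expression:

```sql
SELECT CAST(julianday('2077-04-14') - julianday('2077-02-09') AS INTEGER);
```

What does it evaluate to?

64

19 days remain in February 2077 after the 9th (28 − 9).
March 2077: 31 days.
Then 14 days into April 2077.
Total: 19 + 31 + 14 = 64.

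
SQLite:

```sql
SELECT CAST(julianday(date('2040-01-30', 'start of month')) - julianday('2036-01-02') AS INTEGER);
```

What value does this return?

1460

`start of month` rewinds 2040-01-30 to 2040-01-01.
29 days remain in January 2036 after the 2nd (31 − 2).
Full months from February 2036 through December 2039 contribute their day counts.
Then 1 day into January 2040.
Total: 29 + 29 + 31 + 30 + 31 + 30 + 31 + 31 + 30 + 31 + 30 + 31 + 31 + 28 + 31 + 30 + 31 + 30 + 31 + 31 + 30 + 31 + 30 + 31 + 31 + 28 + 31 + 30 + 31 + 30 + 31 + 31 + 30 + 31 + 30 + 31 + 31 + 28 + 31 + 30 + 31 + 30 + 31 + 31 + 30 + 31 + 30 + 31 + 1 = 1460.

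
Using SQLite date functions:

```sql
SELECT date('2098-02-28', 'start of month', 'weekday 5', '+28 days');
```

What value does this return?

2098-03-07

`start of month` rewinds 2098-02-28 to 2098-02-01.
`weekday 5` advances to the next Friday; 2098-02-01 is a Saturday, so it moves forward to 2098-02-07.
February 2098 has 28 days; 21 remain after the 7th, so 22 days reach 2098-03-01.
Advancing 6 more days within March lands on 2098-03-07.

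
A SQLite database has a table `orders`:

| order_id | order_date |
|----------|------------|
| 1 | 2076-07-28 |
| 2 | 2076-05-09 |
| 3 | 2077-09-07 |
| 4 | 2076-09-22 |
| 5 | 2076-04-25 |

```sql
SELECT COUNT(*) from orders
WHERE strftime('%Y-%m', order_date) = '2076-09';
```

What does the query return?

Rows with year-month 2076-09: 2076-09-22 → 1.

1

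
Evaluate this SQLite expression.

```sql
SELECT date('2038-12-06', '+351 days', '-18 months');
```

2038-05-22

Applying '+351 days' to 2038-12-06: counting 351 days forward gives 2039-11-22.
Adding -18 months to 2039-11-22 gives 2038-05-22.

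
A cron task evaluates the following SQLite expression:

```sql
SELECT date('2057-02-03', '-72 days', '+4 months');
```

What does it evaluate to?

Applying '-72 days' to 2057-02-03: counting 72 days back gives 2056-11-23.
Adding +4 months to 2056-11-23 gives 2057-03-23.

2057-03-23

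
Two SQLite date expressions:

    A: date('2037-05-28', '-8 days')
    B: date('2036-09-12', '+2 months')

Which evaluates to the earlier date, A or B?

A = 2037-05-20.
B = 2036-11-12.
B is earlier.

B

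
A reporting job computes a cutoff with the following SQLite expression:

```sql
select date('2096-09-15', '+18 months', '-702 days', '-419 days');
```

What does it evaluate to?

2095-02-18

Adding +18 months to 2096-09-15 gives 2098-03-15.
Applying '-702 days' to 2098-03-15: counting 702 days back gives 2096-04-12.
Applying '-419 days' to 2096-04-12: counting 419 days back gives 2095-02-18.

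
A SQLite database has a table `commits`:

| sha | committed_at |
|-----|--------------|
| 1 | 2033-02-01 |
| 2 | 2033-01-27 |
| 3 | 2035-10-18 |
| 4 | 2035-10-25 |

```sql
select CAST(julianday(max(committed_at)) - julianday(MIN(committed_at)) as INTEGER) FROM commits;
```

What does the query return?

1001

MIN = 2033-01-27, MAX = 2035-10-25.
4 days remain in January 2033 after the 27th (31 − 27).
Full months from February 2033 through September 2035 contribute their day counts.
Then 25 days into October 2035.
Total: 4 + 28 + 31 + 30 + 31 + 30 + 31 + 31 + 30 + 31 + 30 + 31 + 31 + 28 + 31 + 30 + 31 + 30 + 31 + 31 + 30 + 31 + 30 + 31 + 31 + 28 + 31 + 30 + 31 + 30 + 31 + 31 + 30 + 25 = 1001.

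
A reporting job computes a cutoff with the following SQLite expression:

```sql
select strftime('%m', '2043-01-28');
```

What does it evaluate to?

`%m` extracts the 2-digit month (01-12): 01.

01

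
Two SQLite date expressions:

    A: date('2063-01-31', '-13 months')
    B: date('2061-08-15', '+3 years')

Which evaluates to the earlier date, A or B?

A

A = 2061-12-31.
B = 2064-08-15.
A is earlier.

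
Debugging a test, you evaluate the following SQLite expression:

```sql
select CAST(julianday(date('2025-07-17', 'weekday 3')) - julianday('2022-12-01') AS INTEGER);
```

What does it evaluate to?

`weekday 3` advances to the next Wednesday; 2025-07-17 is a Thursday, so it moves forward to 2025-07-23.
30 days remain in December 2022 after the 1st (31 − 1).
Full months from January 2023 through June 2025 contribute their day counts.
Then 23 days into July 2025.
Total: 30 + 31 + 28 + 31 + 30 + 31 + 30 + 31 + 31 + 30 + 31 + 30 + 31 + 31 + 29 + 31 + 30 + 31 + 30 + 31 + 31 + 30 + 31 + 30 + 31 + 31 + 28 + 31 + 30 + 31 + 30 + 23 = 965.

965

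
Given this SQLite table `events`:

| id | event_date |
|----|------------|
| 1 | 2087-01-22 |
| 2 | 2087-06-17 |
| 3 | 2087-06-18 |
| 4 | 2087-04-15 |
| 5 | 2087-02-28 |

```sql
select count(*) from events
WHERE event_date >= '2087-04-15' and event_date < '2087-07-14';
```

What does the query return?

3

Rows in [2087-04-15, 2087-07-14): 2087-06-17, 2087-06-18, 2087-04-15 → 3 rows.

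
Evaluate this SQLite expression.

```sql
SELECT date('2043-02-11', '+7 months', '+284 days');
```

Adding +7 months to 2043-02-11 gives 2043-09-11.
Applying '+284 days' to 2043-09-11: counting 284 days forward gives 2044-06-21.

2044-06-21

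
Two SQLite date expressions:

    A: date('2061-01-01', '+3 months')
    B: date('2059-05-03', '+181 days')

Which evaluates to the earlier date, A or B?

B

A = 2061-04-01.
B = 2059-10-31.
B is earlier.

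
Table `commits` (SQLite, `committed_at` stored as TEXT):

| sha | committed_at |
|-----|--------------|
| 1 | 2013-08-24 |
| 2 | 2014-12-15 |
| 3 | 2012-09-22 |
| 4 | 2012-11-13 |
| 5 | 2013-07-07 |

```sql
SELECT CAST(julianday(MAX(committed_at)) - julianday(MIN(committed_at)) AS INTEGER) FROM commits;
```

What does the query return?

MIN = 2012-09-22, MAX = 2014-12-15.
8 days remain in September 2012 after the 22nd (30 − 22).
Full months from October 2012 through November 2014 contribute their day counts.
Then 15 days into December 2014.
Total: 8 + 31 + 30 + 31 + 31 + 28 + 31 + 30 + 31 + 30 + 31 + 31 + 30 + 31 + 30 + 31 + 31 + 28 + 31 + 30 + 31 + 30 + 31 + 31 + 30 + 31 + 30 + 15 = 814.

814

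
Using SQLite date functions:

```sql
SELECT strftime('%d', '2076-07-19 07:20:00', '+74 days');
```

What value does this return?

01

First apply '+74 days': 2076-07-19 07:20:00 → 2076-10-01 07:20:00.
`%d` extracts the 2-digit day of month: 01.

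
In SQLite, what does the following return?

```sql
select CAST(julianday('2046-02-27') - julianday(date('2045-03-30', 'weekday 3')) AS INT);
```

328

`weekday 3` advances to the next Wednesday; 2045-03-30 is a Thursday, so it moves forward to 2045-04-05.
25 days remain in April 2045 after the 5th (30 − 5).
Full months from May 2045 through January 2046 contribute their day counts.
Then 27 days into February 2046.
Total: 25 + 31 + 30 + 31 + 31 + 30 + 31 + 30 + 31 + 31 + 27 = 328.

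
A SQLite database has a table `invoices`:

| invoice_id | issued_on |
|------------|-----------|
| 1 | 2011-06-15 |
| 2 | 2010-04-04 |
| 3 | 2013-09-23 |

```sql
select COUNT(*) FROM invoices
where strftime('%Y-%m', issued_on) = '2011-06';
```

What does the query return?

Rows with year-month 2011-06: 2011-06-15 → 1.

1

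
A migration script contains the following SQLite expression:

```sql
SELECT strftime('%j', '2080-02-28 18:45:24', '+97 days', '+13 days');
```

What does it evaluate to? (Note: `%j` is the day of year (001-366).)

First apply '+97 days', '+13 days': 2080-02-28 18:45:24 → 2080-06-17 18:45:24.
Day-of-year for 2080-06-17: days since 2080-01-01 inclusive = 169, zero-padded to 169.

169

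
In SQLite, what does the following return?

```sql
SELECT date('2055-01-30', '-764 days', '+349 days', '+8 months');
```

Applying '-764 days' to 2055-01-30: counting 764 days back gives 2052-12-27.
Applying '+349 days' to 2052-12-27: counting 349 days forward gives 2053-12-11.
Adding +8 months to 2053-12-11 gives 2054-08-11.

2054-08-11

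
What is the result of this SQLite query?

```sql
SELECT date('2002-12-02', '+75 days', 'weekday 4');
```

2003-02-20

Applying '+75 days' to 2002-12-02: counting 75 days forward gives 2003-02-15.
`weekday 4` advances to the next Thursday; 2003-02-15 is a Saturday, so it moves forward to 2003-02-20.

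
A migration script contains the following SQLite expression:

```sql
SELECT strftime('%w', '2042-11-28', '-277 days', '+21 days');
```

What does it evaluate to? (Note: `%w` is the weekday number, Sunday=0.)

First apply '-277 days', '+21 days': 2042-11-28 → 2042-03-17.
2042-03-17 is a Monday; with Sunday=0 that is 1.

1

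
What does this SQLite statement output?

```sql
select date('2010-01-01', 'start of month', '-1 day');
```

2009-12-31

`start of month` rewinds 2010-01-01 to 2010-01-01.
Going back 1 day from 2010-01-01 reaches 2009-12-31 (last day of December, 31 days).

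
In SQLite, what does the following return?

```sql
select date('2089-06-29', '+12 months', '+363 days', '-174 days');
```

2091-01-04

Adding +12 months to 2089-06-29 gives 2090-06-29.
Applying '+363 days' to 2090-06-29: counting 363 days forward gives 2091-06-27.
Applying '-174 days' to 2091-06-27: counting 174 days back gives 2091-01-04.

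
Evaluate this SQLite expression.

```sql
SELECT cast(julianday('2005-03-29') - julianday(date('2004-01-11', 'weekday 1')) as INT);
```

442

`weekday 1` advances to the next Monday; 2004-01-11 is a Sunday, so it moves forward to 2004-01-12.
19 days remain in January 2004 after the 12th (31 − 12).
Full months from February 2004 through February 2005 contribute their day counts.
Then 29 days into March 2005.
Total: 19 + 29 + 31 + 30 + 31 + 30 + 31 + 31 + 30 + 31 + 30 + 31 + 31 + 28 + 29 = 442.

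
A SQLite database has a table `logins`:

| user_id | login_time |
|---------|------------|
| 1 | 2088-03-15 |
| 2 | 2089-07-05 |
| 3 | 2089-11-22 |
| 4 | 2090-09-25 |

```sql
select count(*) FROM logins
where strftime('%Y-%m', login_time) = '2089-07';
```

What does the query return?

Rows with year-month 2089-07: 2089-07-05 → 1.

1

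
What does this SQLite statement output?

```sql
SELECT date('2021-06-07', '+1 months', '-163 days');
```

Adding +1 month to 2021-06-07 gives 2021-07-07.
Applying '-163 days' to 2021-07-07: counting 163 days back gives 2021-01-25.

2021-01-25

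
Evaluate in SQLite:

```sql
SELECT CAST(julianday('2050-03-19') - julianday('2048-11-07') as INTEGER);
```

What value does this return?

497

23 days remain in November 2048 after the 7th (30 − 7).
Full months from December 2048 through February 2050 contribute their day counts.
Then 19 days into March 2050.
Total: 23 + 31 + 31 + 28 + 31 + 30 + 31 + 30 + 31 + 31 + 30 + 31 + 30 + 31 + 31 + 28 + 19 = 497.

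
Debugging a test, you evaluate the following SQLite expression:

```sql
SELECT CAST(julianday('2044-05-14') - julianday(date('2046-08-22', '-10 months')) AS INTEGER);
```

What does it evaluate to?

Adding -10 months to 2046-08-22 gives 2045-10-22.
17 days remain in May 2044 after the 14th (31 − 14).
Full months from June 2044 through September 2045 contribute their day counts.
Then 22 days into October 2045.
Total: 17 + 30 + 31 + 31 + 30 + 31 + 30 + 31 + 31 + 28 + 31 + 30 + 31 + 30 + 31 + 31 + 30 + 22 = 526.
The subtraction is earlier − later, so the result is −526 → -526.

-526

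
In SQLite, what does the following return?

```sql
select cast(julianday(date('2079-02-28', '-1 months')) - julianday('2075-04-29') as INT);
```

1370

Adding -1 month to 2079-02-28 gives 2079-01-28.
1 day remains in April 2075 after the 29th (30 − 29).
Full months from May 2075 through December 2078 contribute their day counts.
Then 28 days into January 2079.
Total: 1 + 31 + 30 + 31 + 31 + 30 + 31 + 30 + 31 + 31 + 29 + 31 + 30 + 31 + 30 + 31 + 31 + 30 + 31 + 30 + 31 + 31 + 28 + 31 + 30 + 31 + 30 + 31 + 31 + 30 + 31 + 30 + 31 + 31 + 28 + 31 + 30 + 31 + 30 + 31 + 31 + 30 + 31 + 30 + 31 + 28 = 1370.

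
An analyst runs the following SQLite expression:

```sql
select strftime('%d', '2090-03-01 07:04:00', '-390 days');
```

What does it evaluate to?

04

First apply '-390 days': 2090-03-01 07:04:00 → 2089-02-04 07:04:00.
`%d` extracts the 2-digit day of month: 04.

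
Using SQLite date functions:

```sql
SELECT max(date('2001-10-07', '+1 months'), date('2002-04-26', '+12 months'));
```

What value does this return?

date('2001-10-07', '+1 months') → 2001-11-07.
date('2002-04-26', '+12 months') → 2003-04-26.
Later of the two is 2003-04-26.

2003-04-26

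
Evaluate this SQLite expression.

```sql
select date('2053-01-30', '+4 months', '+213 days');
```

Adding +4 months to 2053-01-30 gives 2053-05-30.
Applying '+213 days' to 2053-05-30: counting 213 days forward gives 2053-12-29.

2053-12-29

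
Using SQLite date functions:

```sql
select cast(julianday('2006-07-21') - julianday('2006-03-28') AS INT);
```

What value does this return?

3 days remain in March 2006 after the 28th (31 − 28).
April 2006: 30 days.
May 2006: 31 days.
June 2006: 30 days.
Then 21 days into July 2006.
Total: 3 + 30 + 31 + 30 + 21 = 115.

115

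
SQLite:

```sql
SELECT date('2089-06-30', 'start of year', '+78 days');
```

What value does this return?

2089-03-20

`start of year` rewinds 2089-06-30 to 2089-01-01.
Applying '+78 days' to 2089-01-01: counting 78 days forward gives 2089-03-20.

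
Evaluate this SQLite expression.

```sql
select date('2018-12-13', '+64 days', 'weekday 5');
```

Applying '+64 days' to 2018-12-13: counting 64 days forward gives 2019-02-15.
`weekday 5` advances to the next Friday; 2019-02-15 is already a Friday, so it stays at 2019-02-15.

2019-02-15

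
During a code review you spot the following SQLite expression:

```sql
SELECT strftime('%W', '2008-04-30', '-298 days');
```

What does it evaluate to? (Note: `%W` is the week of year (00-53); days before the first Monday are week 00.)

First apply '-298 days': 2008-04-30 → 2007-07-07.
2007-07-07 is a Saturday. SQLite's %W counts Mondays since the year started; the result is 27.

27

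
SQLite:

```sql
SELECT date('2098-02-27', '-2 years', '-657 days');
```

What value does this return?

Adding -2 years to 2098-02-27 gives 2096-02-27.
Applying '-657 days' to 2096-02-27: counting 657 days back gives 2094-05-11.

2094-05-11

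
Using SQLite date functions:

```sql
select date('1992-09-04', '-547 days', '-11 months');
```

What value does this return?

1990-04-07

Applying '-547 days' to 1992-09-04: counting 547 days back gives 1991-03-07.
Adding -11 months to 1991-03-07 gives 1990-04-07.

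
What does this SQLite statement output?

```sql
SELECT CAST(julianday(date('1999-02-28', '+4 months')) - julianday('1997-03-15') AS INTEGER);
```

Adding +4 months to 1999-02-28 gives 1999-06-28.
16 days remain in March 1997 after the 15th (31 − 15).
Full months from April 1997 through May 1999 contribute their day counts.
Then 28 days into June 1999.
Total: 16 + 30 + 31 + 30 + 31 + 31 + 30 + 31 + 30 + 31 + 31 + 28 + 31 + 30 + 31 + 30 + 31 + 31 + 30 + 31 + 30 + 31 + 31 + 28 + 31 + 30 + 31 + 28 = 835.

835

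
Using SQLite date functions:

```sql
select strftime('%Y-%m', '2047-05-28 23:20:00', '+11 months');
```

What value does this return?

2048-04

First apply '+11 months': 2047-05-28 23:20:00 → 2048-04-28 23:20:00.
`%Y-%m` extracts the year-month: 2048-04.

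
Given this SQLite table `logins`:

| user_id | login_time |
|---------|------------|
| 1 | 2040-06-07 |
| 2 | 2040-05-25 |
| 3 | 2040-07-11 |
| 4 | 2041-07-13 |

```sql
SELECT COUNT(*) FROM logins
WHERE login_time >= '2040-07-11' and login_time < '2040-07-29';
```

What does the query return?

1

Rows in [2040-07-11, 2040-07-29): 2040-07-11 → 1 row.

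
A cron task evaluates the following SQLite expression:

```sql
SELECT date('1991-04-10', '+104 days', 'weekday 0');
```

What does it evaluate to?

1991-07-28

Applying '+104 days' to 1991-04-10: counting 104 days forward gives 1991-07-23.
`weekday 0` advances to the next Sunday; 1991-07-23 is a Tuesday, so it moves forward to 1991-07-28.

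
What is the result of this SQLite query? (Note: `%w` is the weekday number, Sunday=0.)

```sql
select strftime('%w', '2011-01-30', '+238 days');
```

0

First apply '+238 days': 2011-01-30 → 2011-09-25.
2011-09-25 is a Sunday; with Sunday=0 that is 0.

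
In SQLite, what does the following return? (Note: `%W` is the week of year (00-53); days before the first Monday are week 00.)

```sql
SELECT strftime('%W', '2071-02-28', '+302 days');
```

First apply '+302 days': 2071-02-28 → 2071-12-27.
2071-12-27 is a Sunday. SQLite's %W counts Mondays since the year started; the result is 51.

51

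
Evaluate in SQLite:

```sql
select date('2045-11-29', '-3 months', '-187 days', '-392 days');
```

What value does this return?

Adding -3 months to 2045-11-29 gives 2045-08-29.
Applying '-187 days' to 2045-08-29: counting 187 days back gives 2045-02-23.
Applying '-392 days' to 2045-02-23: counting 392 days back gives 2044-01-28.

2044-01-28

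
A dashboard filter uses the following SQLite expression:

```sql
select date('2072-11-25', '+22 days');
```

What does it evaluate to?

November 2072 has 30 days; 5 remain after the 25th, so 6 days reach 2072-12-01.
Advancing 16 more days within December lands on 2072-12-17.

2072-12-17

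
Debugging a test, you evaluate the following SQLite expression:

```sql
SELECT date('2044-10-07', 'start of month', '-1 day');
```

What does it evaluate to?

`start of month` rewinds 2044-10-07 to 2044-10-01.
Going back 1 day from 2044-10-01 reaches 2044-09-30 (last day of September, 30 days).

2044-09-30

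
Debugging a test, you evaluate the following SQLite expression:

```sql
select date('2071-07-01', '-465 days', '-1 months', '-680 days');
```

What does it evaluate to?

2068-04-14

Applying '-465 days' to 2071-07-01: counting 465 days back gives 2070-03-23.
Adding -1 month to 2070-03-23 gives 2070-02-23.
Applying '-680 days' to 2070-02-23: counting 680 days back gives 2068-04-14.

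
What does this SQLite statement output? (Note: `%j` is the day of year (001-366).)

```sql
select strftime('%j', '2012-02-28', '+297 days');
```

First apply '+297 days': 2012-02-28 → 2012-12-21.
Day-of-year for 2012-12-21: days since 2012-01-01 inclusive = 356, zero-padded to 356.

356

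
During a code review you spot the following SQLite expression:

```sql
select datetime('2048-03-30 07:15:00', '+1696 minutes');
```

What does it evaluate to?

2048-03-31 11:31:00

1696 minutes = 28h 16m; +1696 minutes from 2048-03-30 07:15:00 is 2048-03-31 11:31:00 (crosses midnight).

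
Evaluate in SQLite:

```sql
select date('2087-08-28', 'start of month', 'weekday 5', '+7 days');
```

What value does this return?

`start of month` rewinds 2087-08-28 to 2087-08-01.
`weekday 5` advances to the next Friday; 2087-08-01 is already a Friday, so it stays at 2087-08-01.
Advancing 7 more days within August lands on 2087-08-08.

2087-08-08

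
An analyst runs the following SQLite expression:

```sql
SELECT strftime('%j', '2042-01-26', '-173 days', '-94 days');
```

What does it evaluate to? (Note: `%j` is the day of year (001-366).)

124

First apply '-173 days', '-94 days': 2042-01-26 → 2041-05-04.
Day-of-year for 2041-05-04: days since 2041-01-01 inclusive = 124, zero-padded to 124.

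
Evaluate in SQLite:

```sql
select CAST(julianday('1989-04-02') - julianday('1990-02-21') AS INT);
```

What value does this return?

-325

28 days remain in April 1989 after the 2nd (30 − 2).
Full months from May 1989 through January 1990 contribute their day counts.
Then 21 days into February 1990.
Total: 28 + 31 + 30 + 31 + 31 + 30 + 31 + 30 + 31 + 31 + 21 = 325.
The subtraction is earlier − later, so the result is −325 → -325.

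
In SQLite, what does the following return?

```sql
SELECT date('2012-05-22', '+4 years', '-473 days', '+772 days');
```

2017-03-17

Adding +4 years to 2012-05-22 gives 2016-05-22.
Applying '-473 days' to 2016-05-22: counting 473 days back gives 2015-02-04.
Applying '+772 days' to 2015-02-04: counting 772 days forward gives 2017-03-17.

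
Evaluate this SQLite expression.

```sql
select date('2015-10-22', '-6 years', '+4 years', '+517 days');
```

2015-03-23

Adding -6 years to 2015-10-22 gives 2009-10-22.
Adding +4 years to 2009-10-22 gives 2013-10-22.
Applying '+517 days' to 2013-10-22: counting 517 days forward gives 2015-03-23.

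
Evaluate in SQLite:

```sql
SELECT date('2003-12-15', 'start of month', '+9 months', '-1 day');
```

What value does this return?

2004-08-31

`start of month` rewinds 2003-12-15 to 2003-12-01.
Adding +9 months to 2003-12-01 gives 2004-09-01.
Going back 1 day from 2004-09-01 reaches 2004-08-31 (last day of August, 31 days).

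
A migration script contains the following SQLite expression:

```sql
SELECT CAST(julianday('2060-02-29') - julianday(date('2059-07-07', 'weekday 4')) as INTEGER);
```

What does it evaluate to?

`weekday 4` advances to the next Thursday; 2059-07-07 is a Monday, so it moves forward to 2059-07-10.
21 days remain in July 2059 after the 10th (31 − 10).
Full months from August 2059 through January 2060 contribute their day counts.
Then 29 days into February 2060.
Total: 21 + 31 + 30 + 31 + 30 + 31 + 31 + 29 = 234.

234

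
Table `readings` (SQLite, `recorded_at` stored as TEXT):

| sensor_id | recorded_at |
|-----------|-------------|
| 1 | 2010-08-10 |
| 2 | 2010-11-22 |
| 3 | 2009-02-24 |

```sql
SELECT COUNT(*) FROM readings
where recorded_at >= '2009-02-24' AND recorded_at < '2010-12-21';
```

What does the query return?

3

Rows in [2009-02-24, 2010-12-21): 2010-08-10, 2010-11-22, 2009-02-24 → 3 rows.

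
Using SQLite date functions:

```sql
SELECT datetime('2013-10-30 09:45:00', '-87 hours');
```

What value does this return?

-87 hours from 2013-10-30 09:45:00 is 2013-10-26 18:45:00 (crosses midnight).

2013-10-26 18:45:00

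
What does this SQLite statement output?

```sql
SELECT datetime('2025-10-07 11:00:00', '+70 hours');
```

2025-10-10 09:00:00

+70 hours from 2025-10-07 11:00:00 is 2025-10-10 09:00:00 (crosses midnight).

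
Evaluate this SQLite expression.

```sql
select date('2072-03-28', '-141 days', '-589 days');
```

Applying '-141 days' to 2072-03-28: counting 141 days back gives 2071-11-08.
Applying '-589 days' to 2071-11-08: counting 589 days back gives 2070-03-29.

2070-03-29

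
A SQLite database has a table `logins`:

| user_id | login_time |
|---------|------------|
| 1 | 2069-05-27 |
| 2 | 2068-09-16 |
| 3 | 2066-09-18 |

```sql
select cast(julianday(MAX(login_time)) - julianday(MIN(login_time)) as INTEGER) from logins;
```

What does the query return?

982

MIN = 2066-09-18, MAX = 2069-05-27.
12 days remain in September 2066 after the 18th (30 − 18).
Full months from October 2066 through April 2069 contribute their day counts.
Then 27 days into May 2069.
Total: 12 + 31 + 30 + 31 + 31 + 28 + 31 + 30 + 31 + 30 + 31 + 31 + 30 + 31 + 30 + 31 + 31 + 29 + 31 + 30 + 31 + 30 + 31 + 31 + 30 + 31 + 30 + 31 + 31 + 28 + 31 + 30 + 27 = 982.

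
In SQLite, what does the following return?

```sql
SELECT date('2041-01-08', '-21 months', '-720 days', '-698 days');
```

Adding -21 months to 2041-01-08 gives 2039-04-08.
Applying '-720 days' to 2039-04-08: counting 720 days back gives 2037-04-18.
Applying '-698 days' to 2037-04-18: counting 698 days back gives 2035-05-21.

2035-05-21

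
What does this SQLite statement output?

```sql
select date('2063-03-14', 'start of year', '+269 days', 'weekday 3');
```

2063-10-03

`start of year` rewinds 2063-03-14 to 2063-01-01.
Applying '+269 days' to 2063-01-01: counting 269 days forward gives 2063-09-27.
`weekday 3` advances to the next Wednesday; 2063-09-27 is a Thursday, so it moves forward to 2063-10-03.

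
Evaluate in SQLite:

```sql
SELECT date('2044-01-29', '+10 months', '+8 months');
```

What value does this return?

2045-07-29

Adding +10 months to 2044-01-29 gives 2044-11-29.
Adding +8 months to 2044-11-29 gives 2045-07-29.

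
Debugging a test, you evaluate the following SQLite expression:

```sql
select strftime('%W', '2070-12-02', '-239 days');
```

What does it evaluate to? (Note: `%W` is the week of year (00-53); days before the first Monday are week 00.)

First apply '-239 days': 2070-12-02 → 2070-04-07.
2070-04-07 is a Monday. SQLite's %W counts Mondays since the year started; the result is 14.

14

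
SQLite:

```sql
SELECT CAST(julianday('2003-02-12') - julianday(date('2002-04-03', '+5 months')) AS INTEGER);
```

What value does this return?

Adding +5 months to 2002-04-03 gives 2002-09-03.
27 days remain in September 2002 after the 3rd (30 − 3).
October 2002: 31 days.
November 2002: 30 days.
December 2002: 31 days.
January 2003: 31 days.
Then 12 days into February 2003.
Total: 27 + 31 + 30 + 31 + 31 + 12 = 162.

162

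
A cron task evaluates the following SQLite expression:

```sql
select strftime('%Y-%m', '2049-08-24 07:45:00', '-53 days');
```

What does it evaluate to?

2049-07

First apply '-53 days': 2049-08-24 07:45:00 → 2049-07-02 07:45:00.
`%Y-%m` extracts the year-month: 2049-07.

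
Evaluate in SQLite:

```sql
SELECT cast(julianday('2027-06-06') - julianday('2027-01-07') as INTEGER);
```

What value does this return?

24 days remain in January 2027 after the 7th (31 − 7).
February 2027: 28 days.
March 2027: 31 days.
April 2027: 30 days.
May 2027: 31 days.
Then 6 days into June 2027.
Total: 24 + 28 + 31 + 30 + 31 + 6 = 150.

150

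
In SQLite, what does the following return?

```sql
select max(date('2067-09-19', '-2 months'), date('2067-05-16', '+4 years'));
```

2071-05-16

date('2067-09-19', '-2 months') → 2067-07-19.
date('2067-05-16', '+4 years') → 2071-05-16.
Later of the two is 2071-05-16.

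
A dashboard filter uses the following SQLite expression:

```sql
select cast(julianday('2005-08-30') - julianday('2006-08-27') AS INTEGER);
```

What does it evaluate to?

1 day remains in August 2005 after the 30th (31 − 30).
Full months from September 2005 through July 2006 contribute their day counts.
Then 27 days into August 2006.
Total: 1 + 30 + 31 + 30 + 31 + 31 + 28 + 31 + 30 + 31 + 30 + 31 + 27 = 362.
The subtraction is earlier − later, so the result is −362 → -362.

-362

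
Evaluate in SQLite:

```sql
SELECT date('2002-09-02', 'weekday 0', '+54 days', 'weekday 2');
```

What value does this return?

2002-11-05

`weekday 0` advances to the next Sunday; 2002-09-02 is a Monday, so it moves forward to 2002-09-08.
Applying '+54 days' to 2002-09-08: counting 54 days forward gives 2002-11-01.
`weekday 2` advances to the next Tuesday; 2002-11-01 is a Friday, so it moves forward to 2002-11-05.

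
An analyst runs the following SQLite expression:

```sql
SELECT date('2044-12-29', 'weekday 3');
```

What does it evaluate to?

2045-01-04

`weekday 3` advances to the next Wednesday; 2044-12-29 is a Thursday, so it moves forward to 2045-01-04.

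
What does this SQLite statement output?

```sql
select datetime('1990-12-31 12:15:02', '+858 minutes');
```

1991-01-01 02:33:02

858 minutes = 14h 18m; +858 minutes from 1990-12-31 12:15:02 is 1991-01-01 02:33:02 (crosses midnight).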